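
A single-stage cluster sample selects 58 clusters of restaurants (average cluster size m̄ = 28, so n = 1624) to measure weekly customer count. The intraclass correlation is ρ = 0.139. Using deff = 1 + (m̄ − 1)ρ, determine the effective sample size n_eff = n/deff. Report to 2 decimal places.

deff = 1 + (28 − 1)·0.139 = 1 + 3.753 = 4.753.
n_eff = 1624 / 4.753 = 341.68.

341.68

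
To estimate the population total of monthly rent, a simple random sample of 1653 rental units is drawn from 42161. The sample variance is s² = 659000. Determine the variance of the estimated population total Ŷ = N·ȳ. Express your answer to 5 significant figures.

Var(Ŷ) = N²·Var(ȳ) = N²·(1 − n/N)·s²/n.
f = 1653/42161 = 0.03920685; Var(ȳ) = 0.96079315·659000/1653 = 383.03853.
Var(Ŷ) = 42161² · 383.03853 = 6.8087011 × 10^11.

6.8087 × 10^11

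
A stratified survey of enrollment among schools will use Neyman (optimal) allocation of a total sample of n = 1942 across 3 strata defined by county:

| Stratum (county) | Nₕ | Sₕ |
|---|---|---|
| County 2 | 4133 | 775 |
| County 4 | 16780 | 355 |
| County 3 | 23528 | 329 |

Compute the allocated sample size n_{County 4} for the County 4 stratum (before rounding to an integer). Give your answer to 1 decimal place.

Neyman allocation: nₕ = n·NₕSₕ / Σⱼ NⱼSⱼ.
Σ NⱼSⱼ = 4133·775 + 16780·355 + 23528·329 = 1.6900687 × 10^7.
n_{County 4} = 1942·16780·355 / (1.6900687 × 10^7) = 684.5.

684.5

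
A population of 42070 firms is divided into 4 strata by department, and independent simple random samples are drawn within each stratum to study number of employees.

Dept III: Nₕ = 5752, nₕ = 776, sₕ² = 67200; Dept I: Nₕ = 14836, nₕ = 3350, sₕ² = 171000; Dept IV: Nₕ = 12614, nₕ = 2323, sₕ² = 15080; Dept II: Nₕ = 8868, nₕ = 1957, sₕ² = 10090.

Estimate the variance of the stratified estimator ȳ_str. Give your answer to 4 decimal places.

6.9697

Var(ȳ_str) = Σₕ Wₕ²(1 − fₕ)sₕ²/nₕ with Wₕ = Nₕ/N, N = 42070.
Dept III: Wₕ = 0.13672451; term = 0.13672451²·(1 − 0.13490960)·67200/776 = 1.4004312.
Dept I: Wₕ = 0.35265034; term = 0.35265034²·(1 − 0.22580210)·171000/3350 = 4.9146423.
Dept IV: Wₕ = 0.29983361; term = 0.29983361²·(1 − 0.18416046)·15080/2323 = 0.47612119.
Dept II: Wₕ = 0.21079154; term = 0.21079154²·(1 − 0.22068110)·10090/1957 = 0.17853439.
Sum = 6.9697291.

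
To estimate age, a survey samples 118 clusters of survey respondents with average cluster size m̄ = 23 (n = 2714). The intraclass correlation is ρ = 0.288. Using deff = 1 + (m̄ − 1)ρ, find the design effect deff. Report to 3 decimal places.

deff = 1 + (23 − 1)·0.288 = 1 + 6.336 = 7.336.

7.336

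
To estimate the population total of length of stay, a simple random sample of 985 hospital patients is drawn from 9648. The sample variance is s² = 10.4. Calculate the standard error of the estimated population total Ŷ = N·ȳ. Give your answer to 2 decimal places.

Var(Ŷ) = N²·Var(ȳ) = N²·(1 − n/N)·s²/n.
f = 985/9648 = 0.10209370; Var(ȳ) = 0.89790630·10.4/985 = 0.009480432.
Var(Ŷ) = 9648² · 0.009480432 = 882475.62.
SE(Ŷ) = √(882475.62) = 939.40.

939.40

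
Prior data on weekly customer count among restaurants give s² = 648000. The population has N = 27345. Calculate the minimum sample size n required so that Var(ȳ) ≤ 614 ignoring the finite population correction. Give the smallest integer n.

Without fpc, n₀ = s²/D = 648000/614 = 1055.3746.
Rounding up, n = 1056.

1056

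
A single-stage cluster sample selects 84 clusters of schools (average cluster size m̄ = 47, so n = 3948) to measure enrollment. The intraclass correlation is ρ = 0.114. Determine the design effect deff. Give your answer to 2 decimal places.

deff = 1 + (47 − 1)·0.114 = 1 + 5.244 = 6.244.

6.24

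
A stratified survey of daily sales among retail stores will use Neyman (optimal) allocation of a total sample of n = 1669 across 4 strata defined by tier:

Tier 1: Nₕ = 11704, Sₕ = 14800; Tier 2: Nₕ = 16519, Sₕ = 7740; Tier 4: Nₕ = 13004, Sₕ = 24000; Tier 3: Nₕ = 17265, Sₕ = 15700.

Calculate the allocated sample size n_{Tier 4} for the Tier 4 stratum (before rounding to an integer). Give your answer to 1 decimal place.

Neyman allocation: nₕ = n·NₕSₕ / Σⱼ NⱼSⱼ.
Σ NⱼSⱼ = 11704·14800 + 16519·7740 + 13004·24000 + 17265·15700 = 8.8423276 × 10^8.
n_{Tier 4} = 1669·13004·24000 / (8.8423276 × 10^8) = 589.1.

589.1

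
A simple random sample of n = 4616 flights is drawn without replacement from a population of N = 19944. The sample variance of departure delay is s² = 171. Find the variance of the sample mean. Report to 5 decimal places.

Under SRS without replacement, Var(ȳ) = (1 − f)·s²/n with f = n/N = 4616/19944 = 0.23144805.
Var(ȳ) = (1 − 0.23144805)·171/4616 = 0.76855195·0.037045061 = 0.028471053.

0.02847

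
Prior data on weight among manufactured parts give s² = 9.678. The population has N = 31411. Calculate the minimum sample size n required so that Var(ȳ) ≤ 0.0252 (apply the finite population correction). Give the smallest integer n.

Without fpc, n₀ = s²/D = 9.678/0.0252 = 384.0476.
With fpc, (1 − n/N)·s²/n ≤ D requires n ≥ n₀/(1 + n₀/N) = 384.0476/(1 + 384.0476/31411) = 379.4087.
Rounding up, n = 380.

380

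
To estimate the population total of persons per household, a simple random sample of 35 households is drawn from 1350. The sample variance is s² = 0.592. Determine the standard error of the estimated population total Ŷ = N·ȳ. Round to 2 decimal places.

173.28

Var(Ŷ) = N²·Var(ȳ) = N²·(1 − n/N)·s²/n.
f = 35/1350 = 0.02592593; Var(ȳ) = 0.97407407·0.592/35 = 0.016475767.
Var(Ŷ) = 1350² · 0.016475767 = 30027.085.
SE(Ŷ) = √(30027.085) = 173.28.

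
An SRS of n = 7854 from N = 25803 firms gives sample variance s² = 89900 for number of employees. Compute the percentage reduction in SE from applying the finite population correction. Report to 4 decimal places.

f = n/N = 7854/25803 = 0.30438321.
SE_no-fpc = √(s²/n) = 3.3832524; SE_fpc = √((1−f)s²/n) = 2.8217558.
Ratio = √(1−f) = 0.83403644. Reduction = 100·(1 − 0.83403644) = 16.5964%.

16.5964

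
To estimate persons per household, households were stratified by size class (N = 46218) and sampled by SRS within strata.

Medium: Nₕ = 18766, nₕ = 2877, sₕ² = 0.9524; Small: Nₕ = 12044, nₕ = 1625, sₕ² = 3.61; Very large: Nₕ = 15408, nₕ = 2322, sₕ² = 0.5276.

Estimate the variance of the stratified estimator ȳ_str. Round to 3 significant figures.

1.98 × 10^-4

Var(ȳ_str) = Σₕ Wₕ²(1 − fₕ)sₕ²/nₕ with Wₕ = Nₕ/N, N = 46218.
Medium: Wₕ = 0.40603228; term = 0.40603228²·(1 − 0.15330918)·0.9524/2877 = 4.6208887 × 10^-5.
Small: Wₕ = 0.26059111; term = 0.26059111²·(1 − 0.13492195)·3.61/1625 = 1.3050535 × 10^-4.
Very large: Wₕ = 0.33337661; term = 0.33337661²·(1 − 0.15070093)·0.5276/2322 = 2.1447341 × 10^-5.
Sum = 1.9816158 × 10^-4.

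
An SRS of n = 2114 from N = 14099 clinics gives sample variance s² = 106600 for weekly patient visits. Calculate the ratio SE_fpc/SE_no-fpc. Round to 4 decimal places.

0.9220

f = n/N = 2114/14099 = 0.14993971.
SE_no-fpc = √(s²/n) = 7.1011079; SE_fpc = √((1−f)s²/n) = 6.5471302.
Ratio = √(1−f) = 0.92198714.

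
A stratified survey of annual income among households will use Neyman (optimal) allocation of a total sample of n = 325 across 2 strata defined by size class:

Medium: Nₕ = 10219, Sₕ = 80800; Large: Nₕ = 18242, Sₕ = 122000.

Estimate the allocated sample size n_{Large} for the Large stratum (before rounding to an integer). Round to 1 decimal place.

237.1

Neyman allocation: nₕ = n·NₕSₕ / Σⱼ NⱼSⱼ.
Σ NⱼSⱼ = 10219·80800 + 18242·122000 = 3.0512192 × 10^9.
n_{Large} = 325·18242·122000 / (3.0512192 × 10^9) = 237.1.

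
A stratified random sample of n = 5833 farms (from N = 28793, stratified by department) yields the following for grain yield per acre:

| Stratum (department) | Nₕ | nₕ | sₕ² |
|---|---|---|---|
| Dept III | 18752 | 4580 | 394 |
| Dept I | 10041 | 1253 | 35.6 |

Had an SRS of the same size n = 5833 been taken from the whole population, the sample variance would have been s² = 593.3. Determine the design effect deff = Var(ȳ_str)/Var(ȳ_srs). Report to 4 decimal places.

Var(ȳ_str) = Σ Wₕ²(1−fₕ)sₕ²/nₕ with Wₕ = Nₕ/28793:
  Dept III: (18752/28793)²·(1−4580/18752)·394/4580 = 0.027576278
  Dept I: (10041/28793)²·(1−1253/10041)·35.6/1253 = 0.0030240719
  → Var(ȳ_str) = 0.03060035.
Var(ȳ_srs) = (1 − 5833/28793)·593.3/5833 = 0.081108681.
deff = 0.03060035 / 0.081108681 = 0.3773.

0.3773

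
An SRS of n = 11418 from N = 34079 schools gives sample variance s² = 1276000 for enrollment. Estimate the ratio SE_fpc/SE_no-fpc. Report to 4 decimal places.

0.8154

f = n/N = 11418/34079 = 0.33504504.
SE_no-fpc = √(s²/n) = 10.571347; SE_fpc = √((1−f)s²/n) = 8.6203804.
Ratio = √(1−f) = 0.81544770.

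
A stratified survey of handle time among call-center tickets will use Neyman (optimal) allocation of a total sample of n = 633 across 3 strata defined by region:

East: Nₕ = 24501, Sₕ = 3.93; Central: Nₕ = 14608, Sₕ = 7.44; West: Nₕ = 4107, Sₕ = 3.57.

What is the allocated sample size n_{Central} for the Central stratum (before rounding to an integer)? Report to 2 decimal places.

Neyman allocation: nₕ = n·NₕSₕ / Σⱼ NⱼSⱼ.
Σ NⱼSⱼ = 24501·3.93 + 14608·7.44 + 4107·3.57 = 219634.44.
n_{Central} = 633·14608·7.44 / 219634.44 = 313.23.

313.23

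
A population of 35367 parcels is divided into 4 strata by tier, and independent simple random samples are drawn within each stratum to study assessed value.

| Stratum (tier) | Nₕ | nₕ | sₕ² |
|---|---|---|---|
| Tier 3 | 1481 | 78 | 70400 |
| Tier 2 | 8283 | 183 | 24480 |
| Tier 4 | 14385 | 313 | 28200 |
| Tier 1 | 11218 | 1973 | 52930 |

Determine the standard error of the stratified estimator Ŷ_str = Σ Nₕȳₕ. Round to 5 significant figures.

178520

Var(Ŷ_str) = Σₕ Nₕ²(1 − fₕ)sₕ²/nₕ.
Tier 3: 1481²·(1 − 78/1481)·70400/78 = 1.8753865 × 10^9.
Tier 2: 8283²·(1 − 183/8283)·24480/183 = 8.97497 × 10^9.
Tier 4: 14385²·(1 − 313/14385)·28200/313 = 1.8237717 × 10^10.
Tier 1: 11218²·(1 − 1973/11218)·52930/1973 = 2.7822565 × 10^9.
Sum = 3.187033 × 10^10.
SE = √(3.187033 × 10^10) = 178520.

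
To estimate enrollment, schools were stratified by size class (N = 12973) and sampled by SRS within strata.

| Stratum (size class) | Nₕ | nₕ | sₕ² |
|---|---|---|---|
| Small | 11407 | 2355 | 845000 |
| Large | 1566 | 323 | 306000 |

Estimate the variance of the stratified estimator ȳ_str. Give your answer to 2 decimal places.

Var(ȳ_str) = Σₕ Wₕ²(1 − fₕ)sₕ²/nₕ with Wₕ = Nₕ/N, N = 12973.
Small: Wₕ = 0.87928775; term = 0.87928775²·(1 − 0.20645218)·845000/2355 = 220.14101.
Large: Wₕ = 0.12071225; term = 0.12071225²·(1 − 0.20625798)·306000/323 = 10.957234.
Sum = 231.09824.

231.10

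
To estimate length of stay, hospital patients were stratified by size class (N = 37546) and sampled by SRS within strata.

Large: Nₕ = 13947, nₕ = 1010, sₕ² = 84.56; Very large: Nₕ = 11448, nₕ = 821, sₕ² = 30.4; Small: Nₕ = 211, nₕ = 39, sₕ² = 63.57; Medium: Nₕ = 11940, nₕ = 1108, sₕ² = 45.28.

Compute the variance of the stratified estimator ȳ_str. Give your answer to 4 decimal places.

Var(ȳ_str) = Σₕ Wₕ²(1 − fₕ)sₕ²/nₕ with Wₕ = Nₕ/N, N = 37546.
Large: Wₕ = 0.37146434; term = 0.37146434²·(1 − 0.07241701)·84.56/1010 = 0.010715949.
Very large: Wₕ = 0.30490598; term = 0.30490598²·(1 − 0.07171558)·30.4/821 = 0.0031955335.
Small: Wₕ = 0.00561977; term = 0.00561977²·(1 − 0.18483412)·63.57/39 = 4.1963447 × 10^-5.
Medium: Wₕ = 0.31800991; term = 0.31800991²·(1 − 0.09279732)·45.28/1108 = 0.0037493181.
Sum = 0.017702764.

0.0177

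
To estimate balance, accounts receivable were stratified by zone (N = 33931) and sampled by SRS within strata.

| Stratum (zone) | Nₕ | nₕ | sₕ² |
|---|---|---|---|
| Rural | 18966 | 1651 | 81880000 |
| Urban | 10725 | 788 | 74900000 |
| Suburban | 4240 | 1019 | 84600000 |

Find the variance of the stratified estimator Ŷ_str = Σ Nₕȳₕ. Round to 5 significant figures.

2.7550 × 10^13

Var(Ŷ_str) = Σₕ Nₕ²(1 − fₕ)sₕ²/nₕ.
Rural: 18966²·(1 − 1651/18966)·81880000/1651 = 1.6286546 × 10^13.
Urban: 10725²·(1 − 788/10725)·74900000/788 = 1.0129971 × 10^13.
Suburban: 4240²·(1 − 1019/4240)·84600000/1019 = 1.1338426 × 10^12.
Sum = 2.755036 × 10^13.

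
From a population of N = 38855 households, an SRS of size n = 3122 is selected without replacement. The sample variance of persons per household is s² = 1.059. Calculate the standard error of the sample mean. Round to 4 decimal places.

0.0177

Under SRS without replacement, Var(ȳ) = (1 − f)·s²/n with f = n/N = 3122/38855 = 0.08035002.
Var(ȳ) = (1 − 0.08035002)·1.059/3122 = 0.91964998·3.3920564 × 10^-4 = 3.1195046 × 10^-4.
SE(ȳ) = √(3.1195046 × 10^-4) = 0.0177.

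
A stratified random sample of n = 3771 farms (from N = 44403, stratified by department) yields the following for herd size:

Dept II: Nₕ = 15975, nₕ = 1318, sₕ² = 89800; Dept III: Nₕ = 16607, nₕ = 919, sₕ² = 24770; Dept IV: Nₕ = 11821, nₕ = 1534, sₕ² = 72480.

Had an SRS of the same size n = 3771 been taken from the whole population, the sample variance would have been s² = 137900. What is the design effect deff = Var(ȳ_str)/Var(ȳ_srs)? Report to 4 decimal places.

0.4353

Var(ȳ_str) = Σ Wₕ²(1−fₕ)sₕ²/nₕ with Wₕ = Nₕ/44403:
  Dept II: (15975/44403)²·(1−1318/15975)·89800/1318 = 8.0913736
  Dept III: (16607/44403)²·(1−919/16607)·24770/919 = 3.5615958
  Dept IV: (11821/44403)²·(1−1534/11821)·72480/1534 = 2.914145
  → Var(ȳ_str) = 14.567114.
Var(ȳ_srs) = (1 − 3771/44403)·137900/3771 = 33.462903.
deff = 14.567114 / 33.462903 = 0.4353.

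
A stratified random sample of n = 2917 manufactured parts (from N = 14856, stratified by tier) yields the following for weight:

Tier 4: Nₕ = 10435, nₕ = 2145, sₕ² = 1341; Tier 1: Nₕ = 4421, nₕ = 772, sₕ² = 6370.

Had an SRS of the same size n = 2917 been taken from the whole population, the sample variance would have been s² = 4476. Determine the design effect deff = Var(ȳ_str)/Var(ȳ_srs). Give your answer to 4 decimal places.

Var(ȳ_str) = Σ Wₕ²(1−fₕ)sₕ²/nₕ with Wₕ = Nₕ/14856:
  Tier 4: (10435/14856)²·(1−2145/10435)·1341/2145 = 0.24504434
  Tier 1: (4421/14856)²·(1−772/4421)·6370/772 = 0.6031325
  → Var(ȳ_str) = 0.84817684.
Var(ȳ_srs) = (1 − 2917/14856)·4476/2917 = 1.2331608.
deff = 0.84817684 / 1.2331608 = 0.6878.

0.6878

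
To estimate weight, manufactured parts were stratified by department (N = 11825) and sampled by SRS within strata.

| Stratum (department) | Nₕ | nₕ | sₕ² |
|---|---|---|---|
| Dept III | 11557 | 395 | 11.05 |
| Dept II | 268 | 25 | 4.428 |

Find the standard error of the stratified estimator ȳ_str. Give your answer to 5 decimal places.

Var(ȳ_str) = Σₕ Wₕ²(1 − fₕ)sₕ²/nₕ with Wₕ = Nₕ/N, N = 11825.
Dept III: Wₕ = 0.97733615; term = 0.97733615²·(1 − 0.03417842)·11.05/395 = 0.025807742.
Dept II: Wₕ = 0.02266385; term = 0.02266385²·(1 − 0.09328358)·4.428/25 = 8.2490963 × 10^-5.
Sum = 0.025890233.
SE = √(0.025890233) = 0.16090.

0.16090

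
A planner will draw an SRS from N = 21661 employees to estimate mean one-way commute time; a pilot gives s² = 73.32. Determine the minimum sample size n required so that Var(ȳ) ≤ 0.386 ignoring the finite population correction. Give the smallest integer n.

Without fpc, n₀ = s²/D = 73.32/0.386 = 189.9482.
Rounding up, n = 190.

190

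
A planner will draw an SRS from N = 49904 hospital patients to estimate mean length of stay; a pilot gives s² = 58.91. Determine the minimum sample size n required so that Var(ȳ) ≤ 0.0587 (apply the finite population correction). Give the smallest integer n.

984

Without fpc, n₀ = s²/D = 58.91/0.0587 = 1003.5775.
With fpc, (1 − n/N)·s²/n ≤ D requires n ≥ n₀/(1 + n₀/N) = 1003.5775/(1 + 1003.5775/49904) = 983.7933.
Rounding up, n = 984.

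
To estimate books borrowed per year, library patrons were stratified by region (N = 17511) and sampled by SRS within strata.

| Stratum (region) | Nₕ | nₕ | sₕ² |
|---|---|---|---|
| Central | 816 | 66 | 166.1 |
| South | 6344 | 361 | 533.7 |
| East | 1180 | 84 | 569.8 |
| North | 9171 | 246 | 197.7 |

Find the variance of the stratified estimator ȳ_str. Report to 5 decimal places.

Var(ȳ_str) = Σₕ Wₕ²(1 − fₕ)sₕ²/nₕ with Wₕ = Nₕ/N, N = 17511.
Central: Wₕ = 0.04659928; term = 0.04659928²·(1 − 0.08088235)·166.1/66 = 0.005022908.
South: Wₕ = 0.36228656; term = 0.36228656²·(1 − 0.05690416)·533.7/361 = 0.18299966.
East: Wₕ = 0.06738621; term = 0.06738621²·(1 − 0.07118644)·569.8/84 = 0.028609734.
North: Wₕ = 0.52372794; term = 0.52372794²·(1 − 0.02682368)·197.7/246 = 0.21452336.
Sum = 0.43115566.

0.43116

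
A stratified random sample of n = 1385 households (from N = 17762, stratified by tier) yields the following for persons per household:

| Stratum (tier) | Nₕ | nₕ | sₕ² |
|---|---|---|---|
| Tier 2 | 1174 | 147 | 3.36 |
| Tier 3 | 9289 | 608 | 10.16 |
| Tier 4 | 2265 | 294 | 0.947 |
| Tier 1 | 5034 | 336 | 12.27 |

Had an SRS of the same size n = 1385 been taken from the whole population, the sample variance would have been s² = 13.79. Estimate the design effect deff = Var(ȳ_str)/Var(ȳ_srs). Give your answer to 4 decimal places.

Var(ȳ_str) = Σ Wₕ²(1−fₕ)sₕ²/nₕ with Wₕ = Nₕ/17762:
  Tier 2: (1174/17762)²·(1−147/1174)·3.36/147 = 8.7352784 × 10^-5
  Tier 3: (9289/17762)²·(1−608/9289)·10.16/608 = 0.0042711529
  Tier 4: (2265/17762)²·(1−294/2265)·0.947/294 = 4.557994 × 10^-5
  Tier 1: (5034/17762)²·(1−336/5034)·12.27/336 = 0.00273746
  → Var(ȳ_str) = 0.0071415456.
Var(ȳ_srs) = (1 − 1385/17762)·13.79/1385 = 0.0091803022.
deff = 0.0071415456 / 0.0091803022 = 0.7779.

0.7779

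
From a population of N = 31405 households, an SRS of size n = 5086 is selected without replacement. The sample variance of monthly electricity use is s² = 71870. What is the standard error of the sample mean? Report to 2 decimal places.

Under SRS without replacement, Var(ȳ) = (1 − f)·s²/n with f = n/N = 5086/31405 = 0.16194873.
Var(ȳ) = (1 − 0.16194873)·71870/5086 = 0.83805127·14.130948 = 11.842459.
SE(ȳ) = √(11.842459) = 3.44.

3.44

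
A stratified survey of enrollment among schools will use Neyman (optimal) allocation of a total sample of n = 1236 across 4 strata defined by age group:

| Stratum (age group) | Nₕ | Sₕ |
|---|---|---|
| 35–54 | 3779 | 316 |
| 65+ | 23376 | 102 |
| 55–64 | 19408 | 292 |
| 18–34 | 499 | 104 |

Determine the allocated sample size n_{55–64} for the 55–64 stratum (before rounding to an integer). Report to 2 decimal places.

753.38

Neyman allocation: nₕ = n·NₕSₕ / Σⱼ NⱼSⱼ.
Σ NⱼSⱼ = 3779·316 + 23376·102 + 19408·292 + 499·104 = 9.297548 × 10^6.
n_{55–64} = 1236·19408·292 / (9.297548 × 10^6) = 753.38.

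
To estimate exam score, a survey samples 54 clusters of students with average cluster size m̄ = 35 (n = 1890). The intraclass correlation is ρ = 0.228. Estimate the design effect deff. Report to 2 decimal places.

8.75

deff = 1 + (35 − 1)·0.228 = 1 + 7.752 = 8.752.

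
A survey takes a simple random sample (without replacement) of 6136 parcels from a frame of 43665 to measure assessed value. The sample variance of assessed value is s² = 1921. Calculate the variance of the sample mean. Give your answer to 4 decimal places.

0.2691

Under SRS without replacement, Var(ȳ) = (1 − f)·s²/n with f = n/N = 6136/43665 = 0.14052445.
Var(ȳ) = (1 − 0.14052445)·1921/6136 = 0.85947555·0.3130704 = 0.26907636.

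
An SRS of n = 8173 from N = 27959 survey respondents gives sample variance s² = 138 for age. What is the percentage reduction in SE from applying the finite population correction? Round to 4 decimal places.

15.8763

f = n/N = 8173/27959 = 0.29232090.
SE_no-fpc = √(s²/n) = 0.12994177; SE_fpc = √((1−f)s²/n) = 0.10931178.
Ratio = √(1−f) = 0.84123665. Reduction = 100·(1 − 0.84123665) = 15.8763%.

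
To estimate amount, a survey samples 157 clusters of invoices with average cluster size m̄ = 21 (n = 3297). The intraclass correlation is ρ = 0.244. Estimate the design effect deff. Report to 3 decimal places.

deff = 1 + (21 − 1)·0.244 = 1 + 4.88 = 5.88.

5.880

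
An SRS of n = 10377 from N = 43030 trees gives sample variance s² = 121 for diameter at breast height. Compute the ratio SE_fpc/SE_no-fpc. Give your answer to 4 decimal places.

f = n/N = 10377/43030 = 0.24115733.
SE_no-fpc = √(s²/n) = 0.10798335; SE_fpc = √((1−f)s²/n) = 0.094065994.
Ratio = √(1−f) = 0.87111576.

0.8711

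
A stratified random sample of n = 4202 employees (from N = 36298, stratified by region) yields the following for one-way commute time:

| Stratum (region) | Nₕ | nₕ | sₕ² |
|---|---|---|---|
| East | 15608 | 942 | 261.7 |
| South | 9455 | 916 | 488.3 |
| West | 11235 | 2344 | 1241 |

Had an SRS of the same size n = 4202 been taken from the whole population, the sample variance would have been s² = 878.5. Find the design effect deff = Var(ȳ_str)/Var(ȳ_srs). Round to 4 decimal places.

0.6549

Var(ȳ_str) = Σ Wₕ²(1−fₕ)sₕ²/nₕ with Wₕ = Nₕ/36298:
  East: (15608/36298)²·(1−942/15608)·261.7/942 = 0.048266562
  South: (9455/36298)²·(1−916/9455)·488.3/916 = 0.032665883
  West: (11235/36298)²·(1−2344/11235)·1241/2344 = 0.040139547
  → Var(ȳ_str) = 0.12107199.
Var(ȳ_srs) = (1 − 4202/36298)·878.5/4202 = 0.18486468.
deff = 0.12107199 / 0.18486468 = 0.6549.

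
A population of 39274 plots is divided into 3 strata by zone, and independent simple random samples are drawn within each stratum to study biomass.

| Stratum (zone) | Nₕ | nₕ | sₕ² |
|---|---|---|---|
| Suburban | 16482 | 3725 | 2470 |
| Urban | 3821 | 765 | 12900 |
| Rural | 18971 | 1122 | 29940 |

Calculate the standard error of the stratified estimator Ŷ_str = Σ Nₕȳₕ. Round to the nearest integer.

96809

Var(Ŷ_str) = Σₕ Nₕ²(1 − fₕ)sₕ²/nₕ.
Suburban: 16482²·(1 − 3725/16482)·2470/3725 = 1.394213 × 10^8.
Urban: 3821²·(1 − 765/3821)·12900/765 = 1.9690587 × 10^8.
Rural: 18971²·(1 − 1122/18971)·29940/1122 = 9.035726 × 10^9.
Sum = 9.3720532 × 10^9.
SE = √(9.3720532 × 10^9) = 96809.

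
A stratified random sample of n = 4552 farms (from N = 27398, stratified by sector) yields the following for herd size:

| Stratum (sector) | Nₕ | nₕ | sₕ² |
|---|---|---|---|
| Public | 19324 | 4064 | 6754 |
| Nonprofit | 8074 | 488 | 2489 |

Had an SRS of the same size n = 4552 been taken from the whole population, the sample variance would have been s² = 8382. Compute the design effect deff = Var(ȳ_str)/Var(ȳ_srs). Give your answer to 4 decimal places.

0.6962

Var(ȳ_str) = Σ Wₕ²(1−fₕ)sₕ²/nₕ with Wₕ = Nₕ/27398:
  Public: (19324/27398)²·(1−4064/19324)·6754/4064 = 0.65286171
  Nonprofit: (8074/27398)²·(1−488/8074)·2489/488 = 0.41616824
  → Var(ȳ_str) = 1.06903.
Var(ȳ_srs) = (1 − 4552/27398)·8382/4552 = 1.5354537.
deff = 1.06903 / 1.5354537 = 0.6962.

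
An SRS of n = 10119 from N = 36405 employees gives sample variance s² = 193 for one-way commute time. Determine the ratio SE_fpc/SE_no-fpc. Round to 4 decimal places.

0.8497

f = n/N = 10119/36405 = 0.27795632.
SE_no-fpc = √(s²/n) = 0.13810514; SE_fpc = √((1−f)s²/n) = 0.1173523.
Ratio = √(1−f) = 0.84973153.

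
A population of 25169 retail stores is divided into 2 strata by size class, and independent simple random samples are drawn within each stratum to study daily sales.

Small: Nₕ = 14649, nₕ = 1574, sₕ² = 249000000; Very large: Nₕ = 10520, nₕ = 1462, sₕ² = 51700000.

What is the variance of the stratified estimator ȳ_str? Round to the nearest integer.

53151

Var(ȳ_str) = Σₕ Wₕ²(1 − fₕ)sₕ²/nₕ with Wₕ = Nₕ/N, N = 25169.
Small: Wₕ = 0.58202551; term = 0.58202551²·(1 − 0.10744761)·249000000/1574 = 47831.321.
Very large: Wₕ = 0.41797449; term = 0.41797449²·(1 − 0.13897338)·51700000/1462 = 5319.359.
Sum = 53150.68.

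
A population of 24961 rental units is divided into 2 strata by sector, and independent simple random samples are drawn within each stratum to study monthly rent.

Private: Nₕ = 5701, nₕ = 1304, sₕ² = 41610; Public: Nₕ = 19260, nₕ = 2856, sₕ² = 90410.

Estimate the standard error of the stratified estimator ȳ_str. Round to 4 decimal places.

Var(ȳ_str) = Σₕ Wₕ²(1 − fₕ)sₕ²/nₕ with Wₕ = Nₕ/N, N = 24961.
Private: Wₕ = 0.22839630; term = 0.22839630²·(1 − 0.22873180)·41610/1304 = 1.2838186.
Public: Wₕ = 0.77160370; term = 0.77160370²·(1 − 0.14828660)·90410/2856 = 16.052414.
Sum = 17.336233.
SE = √(17.336233) = 4.1637.

4.1637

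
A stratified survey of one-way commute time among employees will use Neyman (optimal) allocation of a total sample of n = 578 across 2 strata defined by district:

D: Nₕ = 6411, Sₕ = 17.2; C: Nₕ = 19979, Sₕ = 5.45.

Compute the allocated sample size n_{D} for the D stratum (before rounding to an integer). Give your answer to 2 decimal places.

290.82

Neyman allocation: nₕ = n·NₕSₕ / Σⱼ NⱼSⱼ.
Σ NⱼSⱼ = 6411·17.2 + 19979·5.45 = 219154.75.
n_{D} = 578·6411·17.2 / 219154.75 = 290.82.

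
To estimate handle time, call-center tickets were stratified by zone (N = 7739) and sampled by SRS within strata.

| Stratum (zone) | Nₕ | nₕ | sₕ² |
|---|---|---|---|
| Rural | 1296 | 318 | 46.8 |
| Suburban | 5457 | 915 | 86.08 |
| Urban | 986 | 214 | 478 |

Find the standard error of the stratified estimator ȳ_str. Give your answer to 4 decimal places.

Var(ȳ_str) = Σₕ Wₕ²(1 − fₕ)sₕ²/nₕ with Wₕ = Nₕ/N, N = 7739.
Rural: Wₕ = 0.16746350; term = 0.16746350²·(1 − 0.24537037)·46.8/318 = 0.0031145327.
Suburban: Wₕ = 0.70512986; term = 0.70512986²·(1 − 0.16767455)·86.08/915 = 0.038932524.
Urban: Wₕ = 0.12740664; term = 0.12740664²·(1 − 0.21703854)·478/214 = 0.028388252.
Sum = 0.070435309.
SE = √(0.070435309) = 0.2654.

0.2654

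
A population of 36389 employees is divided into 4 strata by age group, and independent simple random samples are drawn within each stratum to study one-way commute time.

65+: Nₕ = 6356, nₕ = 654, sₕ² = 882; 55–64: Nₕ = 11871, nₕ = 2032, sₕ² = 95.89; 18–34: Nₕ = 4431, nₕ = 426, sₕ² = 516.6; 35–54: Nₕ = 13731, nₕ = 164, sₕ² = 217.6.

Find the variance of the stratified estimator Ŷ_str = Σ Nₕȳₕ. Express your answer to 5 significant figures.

Var(Ŷ_str) = Σₕ Nₕ²(1 − fₕ)sₕ²/nₕ.
65+: 6356²·(1 − 654/6356)·882/654 = 4.8876707 × 10^7.
55–64: 11871²·(1 − 2032/11871)·95.89/2032 = 5.5117293 × 10^6.
18–34: 4431²·(1 − 426/4431)·516.6/426 = 2.1520337 × 10^7.
35–54: 13731²·(1 − 164/13731)·217.6/164 = 2.47173 × 10^8.
Sum = 3.2308177 × 10^8.

3.2308 × 10^8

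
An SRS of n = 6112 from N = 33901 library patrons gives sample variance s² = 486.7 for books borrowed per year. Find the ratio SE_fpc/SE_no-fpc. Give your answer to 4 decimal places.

0.9054

f = n/N = 6112/33901 = 0.18028967.
SE_no-fpc = √(s²/n) = 0.2821883; SE_fpc = √((1−f)s²/n) = 0.25548723.
Ratio = √(1−f) = 0.90537856.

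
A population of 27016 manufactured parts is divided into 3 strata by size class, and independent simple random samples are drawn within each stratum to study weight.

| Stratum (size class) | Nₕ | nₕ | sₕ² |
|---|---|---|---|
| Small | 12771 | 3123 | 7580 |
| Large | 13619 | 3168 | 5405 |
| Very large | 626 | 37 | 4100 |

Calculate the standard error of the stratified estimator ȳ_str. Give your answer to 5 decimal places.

Var(ȳ_str) = Σₕ Wₕ²(1 − fₕ)sₕ²/nₕ with Wₕ = Nₕ/N, N = 27016.
Small: Wₕ = 0.47271987; term = 0.47271987²·(1 − 0.24453841)·7580/3123 = 0.40974846.
Large: Wₕ = 0.50410868; term = 0.50410868²·(1 − 0.23261620)·5405/3168 = 0.33271432.
Very large: Wₕ = 0.02317145; term = 0.02317145²·(1 − 0.05910543)·4100/37 = 0.055979584.
Sum = 0.79844236.
SE = √(0.79844236) = 0.89356.

0.89356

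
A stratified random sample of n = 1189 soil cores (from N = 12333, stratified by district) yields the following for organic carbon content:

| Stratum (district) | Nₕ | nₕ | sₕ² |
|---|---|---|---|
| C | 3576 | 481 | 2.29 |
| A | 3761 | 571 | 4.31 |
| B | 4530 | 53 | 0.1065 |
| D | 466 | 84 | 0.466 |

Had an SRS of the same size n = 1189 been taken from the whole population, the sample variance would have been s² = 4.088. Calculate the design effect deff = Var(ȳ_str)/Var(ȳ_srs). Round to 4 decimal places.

0.3915

Var(ȳ_str) = Σ Wₕ²(1−fₕ)sₕ²/nₕ with Wₕ = Nₕ/12333:
  C: (3576/12333)²·(1−481/3576)·2.29/481 = 3.464265 × 10^-4
  A: (3761/12333)²·(1−571/3761)·4.31/571 = 5.9538476 × 10^-4
  B: (4530/12333)²·(1−53/4530)·0.1065/53 = 2.6793014 × 10^-4
  D: (466/12333)²·(1−84/466)·0.466/84 = 6.492597 × 10^-6
  → Var(ȳ_str) = 0.001216234.
Var(ȳ_srs) = (1 − 1189/12333)·4.088/1189 = 0.0031067149.
deff = 0.001216234 / 0.0031067149 = 0.3915.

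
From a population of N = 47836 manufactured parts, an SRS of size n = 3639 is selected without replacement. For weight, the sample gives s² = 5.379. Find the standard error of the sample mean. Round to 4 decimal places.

0.0370

Under SRS without replacement, Var(ȳ) = (1 − f)·s²/n with f = n/N = 3639/47836 = 0.07607241.
Var(ȳ) = (1 − 0.07607241)·5.379/3639 = 0.92392759·0.0014781533 = 0.0013657066.
SE(ȳ) = √(0.0013657066) = 0.0370.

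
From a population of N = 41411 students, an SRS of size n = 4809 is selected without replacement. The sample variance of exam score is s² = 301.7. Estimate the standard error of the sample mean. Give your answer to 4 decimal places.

0.2355

Under SRS without replacement, Var(ȳ) = (1 − f)·s²/n with f = n/N = 4809/41411 = 0.11612856.
Var(ȳ) = (1 − 0.11612856)·301.7/4809 = 0.88387144·0.062736536 = 0.055451032.
SE(ȳ) = √(0.055451032) = 0.2355.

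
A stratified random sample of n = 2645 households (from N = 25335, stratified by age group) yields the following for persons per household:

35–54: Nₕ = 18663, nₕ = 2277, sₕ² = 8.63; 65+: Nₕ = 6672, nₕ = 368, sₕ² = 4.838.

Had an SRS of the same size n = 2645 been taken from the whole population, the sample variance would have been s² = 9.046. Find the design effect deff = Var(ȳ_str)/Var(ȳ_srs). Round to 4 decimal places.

Var(ȳ_str) = Σ Wₕ²(1−fₕ)sₕ²/nₕ with Wₕ = Nₕ/25335:
  35–54: (18663/25335)²·(1−2277/18663)·8.63/2277 = 0.0018057614
  65+: (6672/25335)²·(1−368/6672)·4.838/368 = 8.6148649 × 10^-4
  → Var(ȳ_str) = 0.0026672479.
Var(ȳ_srs) = (1 − 2645/25335)·9.046/2645 = 0.0030629824.
deff = 0.0026672479 / 0.0030629824 = 0.8708.

0.8708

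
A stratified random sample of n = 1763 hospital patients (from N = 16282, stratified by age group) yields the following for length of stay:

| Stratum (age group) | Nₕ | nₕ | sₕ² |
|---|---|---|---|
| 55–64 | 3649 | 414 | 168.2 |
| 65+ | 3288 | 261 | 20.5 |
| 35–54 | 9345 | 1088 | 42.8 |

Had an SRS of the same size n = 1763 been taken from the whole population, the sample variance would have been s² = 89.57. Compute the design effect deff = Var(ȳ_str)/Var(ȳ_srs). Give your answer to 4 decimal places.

0.7171

Var(ȳ_str) = Σ Wₕ²(1−fₕ)sₕ²/nₕ with Wₕ = Nₕ/16282:
  55–64: (3649/16282)²·(1−414/3649)·168.2/414 = 0.018090822
  65+: (3288/16282)²·(1−261/3288)·20.5/261 = 0.002948778
  35–54: (9345/16282)²·(1−1088/9345)·42.8/1088 = 0.011449881
  → Var(ȳ_str) = 0.032489481.
Var(ȳ_srs) = (1 − 1763/16282)·89.57/1763 = 0.045304278.
deff = 0.032489481 / 0.045304278 = 0.7171.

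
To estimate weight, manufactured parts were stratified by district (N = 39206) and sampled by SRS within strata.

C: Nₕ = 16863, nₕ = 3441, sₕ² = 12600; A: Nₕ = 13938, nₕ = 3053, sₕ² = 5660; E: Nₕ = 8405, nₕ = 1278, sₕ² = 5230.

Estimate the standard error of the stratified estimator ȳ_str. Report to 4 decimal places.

Var(ȳ_str) = Σₕ Wₕ²(1 − fₕ)sₕ²/nₕ with Wₕ = Nₕ/N, N = 39206.
C: Wₕ = 0.43011274; term = 0.43011274²·(1 − 0.20405622)·12600/3441 = 0.53917888.
A: Wₕ = 0.35550681; term = 0.35550681²·(1 − 0.21904147)·5660/3053 = 0.18298414.
E: Wₕ = 0.21438045; term = 0.21438045²·(1 − 0.15205235)·5230/1278 = 0.15948147.
Sum = 0.88164449.
SE = √(0.88164449) = 0.9390.

0.9390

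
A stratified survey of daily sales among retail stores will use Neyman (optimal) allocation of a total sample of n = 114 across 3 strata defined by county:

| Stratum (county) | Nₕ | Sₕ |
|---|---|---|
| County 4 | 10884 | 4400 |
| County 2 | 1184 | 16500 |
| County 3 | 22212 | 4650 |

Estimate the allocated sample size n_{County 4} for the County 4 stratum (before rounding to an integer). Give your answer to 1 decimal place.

32.0

Neyman allocation: nₕ = n·NₕSₕ / Σⱼ NⱼSⱼ.
Σ NⱼSⱼ = 10884·4400 + 1184·16500 + 22212·4650 = 1.707114 × 10^8.
n_{County 4} = 114·10884·4400 / (1.707114 × 10^8) = 32.0.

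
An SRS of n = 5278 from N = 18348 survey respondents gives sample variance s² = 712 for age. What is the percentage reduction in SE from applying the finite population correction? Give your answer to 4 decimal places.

f = n/N = 5278/18348 = 0.28766078.
SE_no-fpc = √(s²/n) = 0.36728679; SE_fpc = √((1−f)s²/n) = 0.30999075.
Ratio = √(1−f) = 0.84400191. Reduction = 100·(1 − 0.84400191) = 15.5998%.

15.5998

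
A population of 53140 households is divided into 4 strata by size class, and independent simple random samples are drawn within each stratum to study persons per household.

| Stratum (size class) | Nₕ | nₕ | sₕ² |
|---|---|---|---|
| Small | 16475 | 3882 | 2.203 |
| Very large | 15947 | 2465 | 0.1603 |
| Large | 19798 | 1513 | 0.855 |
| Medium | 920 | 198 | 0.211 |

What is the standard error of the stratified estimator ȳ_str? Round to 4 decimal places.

Var(ȳ_str) = Σₕ Wₕ²(1 − fₕ)sₕ²/nₕ with Wₕ = Nₕ/N, N = 53140.
Small: Wₕ = 0.31003011; term = 0.31003011²·(1 − 0.23562974)·2.203/3882 = 4.1693705 × 10^-5.
Very large: Wₕ = 0.30009409; term = 0.30009409²·(1 − 0.15457453)·0.1603/2465 = 4.9511583 × 10^-6.
Large: Wₕ = 0.37256304; term = 0.37256304²·(1 − 0.07642186)·0.855/1513 = 7.2443658 × 10^-5.
Medium: Wₕ = 0.01731276; term = 0.01731276²·(1 − 0.21521739)·0.211/198 = 2.5066817 × 10^-7.
Sum = 1.1933919 × 10^-4.
SE = √(1.1933919 × 10^-4) = 0.0109.

0.0109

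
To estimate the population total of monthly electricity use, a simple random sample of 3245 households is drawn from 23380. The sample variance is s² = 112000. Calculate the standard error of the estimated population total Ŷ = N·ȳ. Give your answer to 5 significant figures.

Var(Ŷ) = N²·Var(ȳ) = N²·(1 − n/N)·s²/n.
f = 3245/23380 = 0.13879384; Var(ȳ) = 0.86120616·112000/3245 = 29.724219.
Var(Ŷ) = 23380² · 29.724219 = 1.6247983 × 10^10.
SE(Ŷ) = √(1.6247983 × 10^10) = 127470.

127470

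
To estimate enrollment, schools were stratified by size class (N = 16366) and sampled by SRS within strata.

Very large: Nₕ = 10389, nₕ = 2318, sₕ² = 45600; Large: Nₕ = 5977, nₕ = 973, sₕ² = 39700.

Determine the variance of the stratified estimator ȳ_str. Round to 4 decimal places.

10.7145

Var(ȳ_str) = Σₕ Wₕ²(1 − fₕ)sₕ²/nₕ with Wₕ = Nₕ/N, N = 16366.
Very large: Wₕ = 0.63479164; term = 0.63479164²·(1 − 0.22312061)·45600/2318 = 6.1583932.
Large: Wₕ = 0.36520836; term = 0.36520836²·(1 − 0.16279070)·39700/973 = 4.5560988.
Sum = 10.714492.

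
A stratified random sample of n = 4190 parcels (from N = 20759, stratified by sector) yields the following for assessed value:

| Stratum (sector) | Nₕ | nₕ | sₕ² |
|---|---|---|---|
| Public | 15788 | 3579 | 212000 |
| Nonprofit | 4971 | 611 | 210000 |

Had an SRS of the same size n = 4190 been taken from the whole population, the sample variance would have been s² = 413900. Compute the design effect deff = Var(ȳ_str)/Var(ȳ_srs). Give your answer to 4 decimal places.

Var(ȳ_str) = Σ Wₕ²(1−fₕ)sₕ²/nₕ with Wₕ = Nₕ/20759:
  Public: (15788/20759)²·(1−3579/15788)·212000/3579 = 26.49528
  Nonprofit: (4971/20759)²·(1−611/4971)·210000/611 = 17.286039
  → Var(ȳ_str) = 43.781319.
Var(ȳ_srs) = (1 − 4190/20759)·413900/4190 = 78.844476.
deff = 43.781319 / 78.844476 = 0.5553.

0.5553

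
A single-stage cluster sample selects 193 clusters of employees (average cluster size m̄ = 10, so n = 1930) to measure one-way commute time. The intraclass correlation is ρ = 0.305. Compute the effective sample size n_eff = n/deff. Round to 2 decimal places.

515.35

deff = 1 + (10 − 1)·0.305 = 1 + 2.745 = 3.745.
n_eff = 1930 / 3.745 = 515.35.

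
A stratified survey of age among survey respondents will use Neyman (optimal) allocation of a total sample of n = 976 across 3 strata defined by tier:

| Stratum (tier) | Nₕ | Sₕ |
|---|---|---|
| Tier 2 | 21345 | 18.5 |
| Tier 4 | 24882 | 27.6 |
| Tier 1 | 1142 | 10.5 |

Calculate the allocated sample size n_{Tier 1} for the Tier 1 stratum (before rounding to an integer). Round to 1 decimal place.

10.7

Neyman allocation: nₕ = n·NₕSₕ / Σⱼ NⱼSⱼ.
Σ NⱼSⱼ = 21345·18.5 + 24882·27.6 + 1142·10.5 = 1.0936167 × 10^6.
n_{Tier 1} = 976·1142·10.5 / (1.0936167 × 10^6) = 10.7.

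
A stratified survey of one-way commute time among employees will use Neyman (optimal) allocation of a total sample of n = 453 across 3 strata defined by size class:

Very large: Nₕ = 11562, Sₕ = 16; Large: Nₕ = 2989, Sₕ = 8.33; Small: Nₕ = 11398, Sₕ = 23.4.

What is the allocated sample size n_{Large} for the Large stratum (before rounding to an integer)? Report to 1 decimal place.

Neyman allocation: nₕ = n·NₕSₕ / Σⱼ NⱼSⱼ.
Σ NⱼSⱼ = 11562·16 + 2989·8.33 + 11398·23.4 = 476603.57.
n_{Large} = 453·2989·8.33 / 476603.57 = 23.7.

23.7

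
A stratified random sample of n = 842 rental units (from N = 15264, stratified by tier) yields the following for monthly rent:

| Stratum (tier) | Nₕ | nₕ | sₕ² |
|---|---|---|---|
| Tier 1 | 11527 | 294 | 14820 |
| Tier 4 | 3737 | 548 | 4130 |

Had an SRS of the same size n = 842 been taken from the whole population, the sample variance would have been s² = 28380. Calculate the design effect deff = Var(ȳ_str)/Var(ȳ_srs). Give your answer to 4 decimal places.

0.8918

Var(ȳ_str) = Σ Wₕ²(1−fₕ)sₕ²/nₕ with Wₕ = Nₕ/15264:
  Tier 1: (11527/15264)²·(1−294/11527)·14820/294 = 28.01407
  Tier 4: (3737/15264)²·(1−548/3737)·4130/548 = 0.38548758
  → Var(ȳ_str) = 28.399558.
Var(ȳ_srs) = (1 − 842/15264)·28380/842 = 31.846186.
deff = 28.399558 / 31.846186 = 0.8918.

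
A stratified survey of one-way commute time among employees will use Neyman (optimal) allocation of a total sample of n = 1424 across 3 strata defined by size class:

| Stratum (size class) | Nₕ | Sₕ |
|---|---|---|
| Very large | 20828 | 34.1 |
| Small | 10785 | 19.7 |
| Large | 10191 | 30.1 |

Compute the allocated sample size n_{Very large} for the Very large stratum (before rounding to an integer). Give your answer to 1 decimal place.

822.6

Neyman allocation: nₕ = n·NₕSₕ / Σⱼ NⱼSⱼ.
Σ NⱼSⱼ = 20828·34.1 + 10785·19.7 + 10191·30.1 = 1.2294484 × 10^6.
n_{Very large} = 1424·20828·34.1 / (1.2294484 × 10^6) = 822.6.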